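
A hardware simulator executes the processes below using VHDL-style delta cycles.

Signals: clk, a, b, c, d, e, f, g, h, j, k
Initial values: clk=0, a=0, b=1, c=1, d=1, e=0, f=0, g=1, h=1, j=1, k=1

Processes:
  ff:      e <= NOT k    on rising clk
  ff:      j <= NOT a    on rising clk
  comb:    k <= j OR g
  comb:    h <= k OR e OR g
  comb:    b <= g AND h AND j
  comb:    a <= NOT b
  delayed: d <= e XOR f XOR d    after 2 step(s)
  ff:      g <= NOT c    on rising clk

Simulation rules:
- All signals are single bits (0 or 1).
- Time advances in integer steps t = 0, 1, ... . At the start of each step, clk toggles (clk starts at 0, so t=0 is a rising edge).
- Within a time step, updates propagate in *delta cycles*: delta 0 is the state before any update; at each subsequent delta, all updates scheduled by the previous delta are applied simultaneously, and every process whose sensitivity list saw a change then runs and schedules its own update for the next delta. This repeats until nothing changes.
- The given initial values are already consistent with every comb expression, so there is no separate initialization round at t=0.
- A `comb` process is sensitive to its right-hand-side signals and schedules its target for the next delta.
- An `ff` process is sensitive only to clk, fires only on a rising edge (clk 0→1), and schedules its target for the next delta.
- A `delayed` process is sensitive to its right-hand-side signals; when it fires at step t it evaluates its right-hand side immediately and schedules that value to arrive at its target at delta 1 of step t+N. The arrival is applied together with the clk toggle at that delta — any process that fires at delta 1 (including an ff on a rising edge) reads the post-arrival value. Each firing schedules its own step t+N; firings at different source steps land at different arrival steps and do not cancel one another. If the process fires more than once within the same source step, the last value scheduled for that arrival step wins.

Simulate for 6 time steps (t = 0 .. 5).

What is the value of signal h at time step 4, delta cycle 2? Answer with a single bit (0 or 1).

0

t0.Δ0 f=0 j=1 d=1 g=1 clk=0 c=1 e=0 h=1 k=1 a=0 b=1
t0.Δ1 f=0 j=1 d=1 g=1 clk=1 c=1 e=0 h=1 k=1 a=0 b=1
t0.Δ2 f=0 j=1 d=1 g=0 clk=1 c=1 e=0 h=1 k=1 a=0 b=1
t0.Δ3 f=0 j=1 d=1 g=0 clk=1 c=1 e=0 h=1 k=1 a=0 b=0
t0.Δ4 f=0 j=1 d=1 g=0 clk=1 c=1 e=0 h=1 k=1 a=1 b=0
t1.Δ0 f=0 j=1 d=1 g=0 clk=1 c=1 e=0 h=1 k=1 a=1 b=0
t1.Δ1 f=0 j=1 d=1 g=0 clk=0 c=1 e=0 h=1 k=1 a=1 b=0
t2.Δ0 f=0 j=1 d=1 g=0 clk=0 c=1 e=0 h=1 k=1 a=1 b=0
t2.Δ1 f=0 j=1 d=1 g=0 clk=1 c=1 e=0 h=1 k=1 a=1 b=0
t2.Δ2 f=0 j=0 d=1 g=0 clk=1 c=1 e=0 h=1 k=1 a=1 b=0
t2.Δ3 f=0 j=0 d=1 g=0 clk=1 c=1 e=0 h=1 k=0 a=1 b=0
t2.Δ4 f=0 j=0 d=1 g=0 clk=1 c=1 e=0 h=0 k=0 a=1 b=0
t3.Δ0 f=0 j=0 d=1 g=0 clk=1 c=1 e=0 h=0 k=0 a=1 b=0
t3.Δ1 f=0 j=0 d=1 g=0 clk=0 c=1 e=0 h=0 k=0 a=1 b=0
t4.Δ0 f=0 j=0 d=1 g=0 clk=0 c=1 e=0 h=0 k=0 a=1 b=0
t4.Δ1 f=0 j=0 d=1 g=0 clk=1 c=1 e=0 h=0 k=0 a=1 b=0
t4.Δ2 f=0 j=0 d=1 g=0 clk=1 c=1 e=1 h=0 k=0 a=1 b=0
t4.Δ3 f=0 j=0 d=1 g=0 clk=1 c=1 e=1 h=1 k=0 a=1 b=0
t5.Δ0 f=0 j=0 d=1 g=0 clk=1 c=1 e=1 h=1 k=0 a=1 b=0
t5.Δ1 f=0 j=0 d=1 g=0 clk=0 c=1 e=1 h=1 k=0 a=1 b=0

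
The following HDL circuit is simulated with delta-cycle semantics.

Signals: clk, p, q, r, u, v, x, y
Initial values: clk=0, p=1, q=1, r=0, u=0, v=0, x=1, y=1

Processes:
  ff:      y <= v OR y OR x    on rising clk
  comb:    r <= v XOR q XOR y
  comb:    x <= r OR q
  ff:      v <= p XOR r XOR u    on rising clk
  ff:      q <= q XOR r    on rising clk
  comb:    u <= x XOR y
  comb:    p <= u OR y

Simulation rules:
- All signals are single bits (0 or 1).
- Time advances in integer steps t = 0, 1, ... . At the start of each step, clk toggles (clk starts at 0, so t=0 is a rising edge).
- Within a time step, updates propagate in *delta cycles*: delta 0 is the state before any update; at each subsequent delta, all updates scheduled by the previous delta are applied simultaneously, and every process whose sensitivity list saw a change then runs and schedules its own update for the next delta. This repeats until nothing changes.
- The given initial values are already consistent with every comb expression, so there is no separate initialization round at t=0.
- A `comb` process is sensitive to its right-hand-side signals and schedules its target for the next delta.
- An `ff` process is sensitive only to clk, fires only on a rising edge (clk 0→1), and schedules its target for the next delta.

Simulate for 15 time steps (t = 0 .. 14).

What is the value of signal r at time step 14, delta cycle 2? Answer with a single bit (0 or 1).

1

[bits: y,v,r,p,clk,u,q,x]
t=0: Δ0=10010011 Δ1=10011011 Δ2=11011011 Δ3=11111011 | 3Δ
t=1: Δ0=11111011 Δ1=11110011 | 1Δ
t=2: Δ0=11110011 Δ1=11111011 Δ2=10111001 | 2Δ
t=3: Δ0=10111001 Δ1=10110001 | 1Δ
t=4: Δ0=10110001 Δ1=10111001 Δ2=10111011 Δ3=10011011 | 3Δ
t=5: Δ0=10011011 Δ1=10010011 | 1Δ
t=6: Δ0=10010011 Δ1=10011011 Δ2=11011011 Δ3=11111011 | 3Δ
t=7: Δ0=11111011 Δ1=11110011 | 1Δ
t=8: Δ0=11110011 Δ1=11111011 Δ2=10111001 | 2Δ
t=9: Δ0=10111001 Δ1=10110001 | 1Δ
t=10: Δ0=10110001 Δ1=10111001 Δ2=10111011 Δ3=10011011 | 3Δ
t=11: Δ0=10011011 Δ1=10010011 | 1Δ
t=12: Δ0=10010011 Δ1=10011011 Δ2=11011011 Δ3=11111011 | 3Δ
t=13: Δ0=11111011 Δ1=11110011 | 1Δ
t=14: Δ0=11110011 Δ1=11111011 Δ2=10111001 | 2Δ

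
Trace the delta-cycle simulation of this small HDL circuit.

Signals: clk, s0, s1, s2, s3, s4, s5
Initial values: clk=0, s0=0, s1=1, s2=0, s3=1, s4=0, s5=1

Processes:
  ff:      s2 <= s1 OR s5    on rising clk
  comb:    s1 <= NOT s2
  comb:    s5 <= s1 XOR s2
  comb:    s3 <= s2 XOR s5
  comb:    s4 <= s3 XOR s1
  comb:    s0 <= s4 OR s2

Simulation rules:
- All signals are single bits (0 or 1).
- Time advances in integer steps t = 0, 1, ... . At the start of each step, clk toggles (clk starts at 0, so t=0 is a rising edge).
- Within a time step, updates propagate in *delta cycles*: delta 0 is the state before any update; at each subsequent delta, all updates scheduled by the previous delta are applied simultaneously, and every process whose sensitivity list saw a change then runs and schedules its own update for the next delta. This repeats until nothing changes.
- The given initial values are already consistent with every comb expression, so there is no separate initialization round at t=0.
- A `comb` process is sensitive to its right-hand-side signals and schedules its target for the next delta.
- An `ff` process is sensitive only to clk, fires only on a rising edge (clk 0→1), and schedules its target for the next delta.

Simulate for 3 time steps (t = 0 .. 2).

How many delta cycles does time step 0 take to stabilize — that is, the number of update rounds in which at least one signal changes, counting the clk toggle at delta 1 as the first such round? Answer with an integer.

6

[bits: s1,s0,s2,s5,clk,s3,s4]
t=0: Δ0=1001010 Δ1=1001110 Δ2=1011110 Δ3=0110100 Δ4=0111110 Δ5=0111101 Δ6=0111100 | 6Δ
t=1: Δ0=0111100 Δ1=0111000 | 1Δ
t=2: Δ0=0111000 Δ1=0111100 | 1Δ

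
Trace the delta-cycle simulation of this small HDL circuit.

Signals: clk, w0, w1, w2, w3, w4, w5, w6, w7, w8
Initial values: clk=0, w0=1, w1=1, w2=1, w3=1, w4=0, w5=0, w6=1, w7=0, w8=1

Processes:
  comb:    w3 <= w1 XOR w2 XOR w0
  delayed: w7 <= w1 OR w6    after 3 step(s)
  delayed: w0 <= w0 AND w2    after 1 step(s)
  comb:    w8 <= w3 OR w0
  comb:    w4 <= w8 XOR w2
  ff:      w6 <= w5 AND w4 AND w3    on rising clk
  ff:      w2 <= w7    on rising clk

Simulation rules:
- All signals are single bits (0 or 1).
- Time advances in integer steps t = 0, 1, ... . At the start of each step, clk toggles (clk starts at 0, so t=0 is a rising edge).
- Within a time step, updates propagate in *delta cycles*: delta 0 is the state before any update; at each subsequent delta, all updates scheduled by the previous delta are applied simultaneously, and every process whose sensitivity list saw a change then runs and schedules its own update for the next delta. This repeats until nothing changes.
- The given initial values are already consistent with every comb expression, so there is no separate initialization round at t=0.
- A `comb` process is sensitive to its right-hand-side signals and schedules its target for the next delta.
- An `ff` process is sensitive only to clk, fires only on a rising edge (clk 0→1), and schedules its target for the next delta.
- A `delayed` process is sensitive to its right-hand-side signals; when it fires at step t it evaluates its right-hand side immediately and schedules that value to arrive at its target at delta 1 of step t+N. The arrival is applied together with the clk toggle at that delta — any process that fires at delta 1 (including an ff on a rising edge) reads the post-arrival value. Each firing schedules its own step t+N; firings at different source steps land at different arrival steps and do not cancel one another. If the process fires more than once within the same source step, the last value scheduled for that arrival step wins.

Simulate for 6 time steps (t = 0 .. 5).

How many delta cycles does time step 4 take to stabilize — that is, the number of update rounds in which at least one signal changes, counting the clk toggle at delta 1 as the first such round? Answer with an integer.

5

[bits: w1,w2,clk,w6,w0,w4,w5,w3,w8,w7]
t=0: Δ0=1101100110 Δ1=1111100110 Δ2=1010100110 Δ3=1010110010 | 3Δ
t=1: Δ0=1010110010 Δ1=1000010010 Δ2=1000010100 Δ3=1000000110 Δ4=1000010110 | 4Δ
t=2: Δ0=1000010110 Δ1=1010010110 | 1Δ
t=3: Δ0=1010010110 Δ1=1000010111 | 1Δ
t=4: Δ0=1000010111 Δ1=1010010111 Δ2=1110010111 Δ3=1110000011 Δ4=1110000001 Δ5=1110010001 | 5Δ
t=5: Δ0=1110010001 Δ1=1100010001 | 1Δ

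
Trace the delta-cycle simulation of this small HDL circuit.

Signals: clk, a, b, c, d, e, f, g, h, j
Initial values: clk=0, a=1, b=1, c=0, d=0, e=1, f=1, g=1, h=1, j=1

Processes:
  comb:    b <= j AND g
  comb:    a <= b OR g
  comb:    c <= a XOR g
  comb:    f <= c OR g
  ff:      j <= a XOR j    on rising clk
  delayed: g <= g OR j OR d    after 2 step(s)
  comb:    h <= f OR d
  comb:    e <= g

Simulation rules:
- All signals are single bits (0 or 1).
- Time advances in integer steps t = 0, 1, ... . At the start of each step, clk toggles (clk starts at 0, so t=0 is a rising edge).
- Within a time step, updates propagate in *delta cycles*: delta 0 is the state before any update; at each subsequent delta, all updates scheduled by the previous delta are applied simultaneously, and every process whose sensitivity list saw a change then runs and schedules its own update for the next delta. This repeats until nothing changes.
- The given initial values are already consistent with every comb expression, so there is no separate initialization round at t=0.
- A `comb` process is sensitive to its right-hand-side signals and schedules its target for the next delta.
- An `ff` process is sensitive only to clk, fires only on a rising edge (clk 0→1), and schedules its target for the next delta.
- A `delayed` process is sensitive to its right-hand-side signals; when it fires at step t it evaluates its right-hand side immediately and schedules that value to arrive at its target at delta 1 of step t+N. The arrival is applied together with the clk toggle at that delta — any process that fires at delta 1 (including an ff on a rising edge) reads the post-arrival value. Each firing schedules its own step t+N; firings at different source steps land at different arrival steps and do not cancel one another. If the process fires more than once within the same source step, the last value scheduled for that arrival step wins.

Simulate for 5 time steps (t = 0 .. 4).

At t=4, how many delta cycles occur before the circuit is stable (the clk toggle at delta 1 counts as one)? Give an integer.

[bits: clk,b,f,d,j,h,a,e,c,g]
t=0: Δ0=0110111101 Δ1=1110111101 Δ2=1110011101 Δ3=1010011101 | 3Δ
t=1: Δ0=1010011101 Δ1=0010011101 | 1Δ
t=2: Δ0=0010011101 Δ1=1010011101 Δ2=1010111101 Δ3=1110111101 | 3Δ
t=3: Δ0=1110111101 Δ1=0110111101 | 1Δ
t=4: Δ0=0110111101 Δ1=1110111101 Δ2=1110011101 Δ3=1010011101 | 3Δ

3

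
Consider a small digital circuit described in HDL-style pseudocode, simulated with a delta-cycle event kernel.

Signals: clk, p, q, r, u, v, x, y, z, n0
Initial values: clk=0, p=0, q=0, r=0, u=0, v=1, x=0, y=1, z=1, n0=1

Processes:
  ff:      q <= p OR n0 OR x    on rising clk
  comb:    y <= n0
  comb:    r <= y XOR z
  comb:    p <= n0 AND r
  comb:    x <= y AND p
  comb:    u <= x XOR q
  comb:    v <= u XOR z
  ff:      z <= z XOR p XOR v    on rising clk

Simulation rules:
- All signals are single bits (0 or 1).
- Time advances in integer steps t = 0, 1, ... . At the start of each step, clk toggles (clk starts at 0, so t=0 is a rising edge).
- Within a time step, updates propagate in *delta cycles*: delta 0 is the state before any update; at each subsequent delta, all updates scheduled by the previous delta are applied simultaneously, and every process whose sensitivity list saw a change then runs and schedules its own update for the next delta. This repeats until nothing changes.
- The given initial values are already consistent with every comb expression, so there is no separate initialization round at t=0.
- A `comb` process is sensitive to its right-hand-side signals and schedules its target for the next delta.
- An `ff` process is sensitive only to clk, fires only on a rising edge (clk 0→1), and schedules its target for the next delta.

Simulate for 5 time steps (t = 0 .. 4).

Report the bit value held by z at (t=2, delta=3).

1

t=0 Δ0: z=1 u=0 y=1 v=1 clk=0 x=0 p=0 q=0 n0=1 r=0
  Δ1: clk:0→1
  Δ2: z:1→0, q:0→1
  Δ3: u:0→1, v:1→0, r:0→1
  Δ4: v:0→1, p:0→1
  Δ5: x:0→1
  Δ6: u:1→0
  Δ7: v:1→0
  (7Δ to stable)
t=1 Δ0: z=0 u=0 y=1 v=0 clk=1 x=1 p=1 q=1 n0=1 r=1
  Δ1: clk:1→0
  (1Δ to stable)
t=2 Δ0: z=0 u=0 y=1 v=0 clk=0 x=1 p=1 q=1 n0=1 r=1
  Δ1: clk:0→1
  Δ2: z:0→1
  Δ3: v:0→1, r:1→0
  Δ4: p:1→0
  Δ5: x:1→0
  Δ6: u:0→1
  Δ7: v:1→0
  (7Δ to stable)
t=3 Δ0: z=1 u=1 y=1 v=0 clk=1 x=0 p=0 q=1 n0=1 r=0
  Δ1: clk:1→0
  (1Δ to stable)
t=4 Δ0: z=1 u=1 y=1 v=0 clk=0 x=0 p=0 q=1 n0=1 r=0
  Δ1: clk:0→1
  (1Δ to stable)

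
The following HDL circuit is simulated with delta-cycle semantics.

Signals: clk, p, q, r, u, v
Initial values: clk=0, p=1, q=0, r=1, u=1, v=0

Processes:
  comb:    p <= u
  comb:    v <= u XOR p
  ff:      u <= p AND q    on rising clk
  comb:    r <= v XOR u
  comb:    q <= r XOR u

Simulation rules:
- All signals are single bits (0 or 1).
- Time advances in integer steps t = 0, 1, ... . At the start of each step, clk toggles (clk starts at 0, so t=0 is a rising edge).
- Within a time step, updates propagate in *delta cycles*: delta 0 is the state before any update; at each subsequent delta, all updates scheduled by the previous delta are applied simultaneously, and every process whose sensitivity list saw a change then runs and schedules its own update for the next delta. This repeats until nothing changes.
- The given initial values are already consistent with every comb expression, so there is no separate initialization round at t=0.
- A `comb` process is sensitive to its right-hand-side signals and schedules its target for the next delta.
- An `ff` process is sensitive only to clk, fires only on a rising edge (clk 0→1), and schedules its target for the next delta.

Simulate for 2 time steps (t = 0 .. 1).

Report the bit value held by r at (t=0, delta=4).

1

[bits: u,clk,v,q,r,p]
t=0: Δ0=100011 Δ1=110011 Δ2=010011 Δ3=011100 Δ4=010010 Δ5=010100 Δ6=010000 | 6Δ
t=1: Δ0=010000 Δ1=000000 | 1Δ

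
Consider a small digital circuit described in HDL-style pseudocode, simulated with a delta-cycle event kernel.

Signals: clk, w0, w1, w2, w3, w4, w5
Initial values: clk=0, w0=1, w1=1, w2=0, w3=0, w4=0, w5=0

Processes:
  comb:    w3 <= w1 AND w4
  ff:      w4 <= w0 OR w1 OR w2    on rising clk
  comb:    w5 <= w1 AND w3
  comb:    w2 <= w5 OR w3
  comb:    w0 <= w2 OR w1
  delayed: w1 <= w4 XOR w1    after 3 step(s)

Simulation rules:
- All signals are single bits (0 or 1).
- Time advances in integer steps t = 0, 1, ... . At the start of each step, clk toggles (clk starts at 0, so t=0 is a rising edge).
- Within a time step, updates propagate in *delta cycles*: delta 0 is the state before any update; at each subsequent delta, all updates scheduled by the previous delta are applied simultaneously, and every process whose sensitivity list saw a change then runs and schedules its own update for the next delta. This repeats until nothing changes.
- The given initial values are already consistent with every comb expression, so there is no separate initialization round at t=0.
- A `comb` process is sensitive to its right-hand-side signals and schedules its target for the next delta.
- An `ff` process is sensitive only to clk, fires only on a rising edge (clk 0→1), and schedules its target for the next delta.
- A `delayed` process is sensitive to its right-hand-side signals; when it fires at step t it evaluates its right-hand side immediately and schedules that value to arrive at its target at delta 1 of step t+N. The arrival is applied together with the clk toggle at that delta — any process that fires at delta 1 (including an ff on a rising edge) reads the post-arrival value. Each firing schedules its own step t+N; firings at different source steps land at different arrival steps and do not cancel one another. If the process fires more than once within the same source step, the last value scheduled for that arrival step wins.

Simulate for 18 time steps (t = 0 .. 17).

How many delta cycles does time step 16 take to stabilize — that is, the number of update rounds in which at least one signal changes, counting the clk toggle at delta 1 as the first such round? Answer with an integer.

2

t0.Δ0 w5=0 w2=0 w1=1 w4=0 w0=1 w3=0 clk=0
t0.Δ1 w5=0 w2=0 w1=1 w4=0 w0=1 w3=0 clk=1
t0.Δ2 w5=0 w2=0 w1=1 w4=1 w0=1 w3=0 clk=1
t0.Δ3 w5=0 w2=0 w1=1 w4=1 w0=1 w3=1 clk=1
t0.Δ4 w5=1 w2=1 w1=1 w4=1 w0=1 w3=1 clk=1
t1.Δ0 w5=1 w2=1 w1=1 w4=1 w0=1 w3=1 clk=1
t1.Δ1 w5=1 w2=1 w1=1 w4=1 w0=1 w3=1 clk=0
t2.Δ0 w5=1 w2=1 w1=1 w4=1 w0=1 w3=1 clk=0
t2.Δ1 w5=1 w2=1 w1=1 w4=1 w0=1 w3=1 clk=1
t3.Δ0 w5=1 w2=1 w1=1 w4=1 w0=1 w3=1 clk=1
t3.Δ1 w5=1 w2=1 w1=0 w4=1 w0=1 w3=1 clk=0
t3.Δ2 w5=0 w2=1 w1=0 w4=1 w0=1 w3=0 clk=0
t3.Δ3 w5=0 w2=0 w1=0 w4=1 w0=1 w3=0 clk=0
t3.Δ4 w5=0 w2=0 w1=0 w4=1 w0=0 w3=0 clk=0
t4.Δ0 w5=0 w2=0 w1=0 w4=1 w0=0 w3=0 clk=0
t4.Δ1 w5=0 w2=0 w1=0 w4=1 w0=0 w3=0 clk=1
t4.Δ2 w5=0 w2=0 w1=0 w4=0 w0=0 w3=0 clk=1
t5.Δ0 w5=0 w2=0 w1=0 w4=0 w0=0 w3=0 clk=1
t5.Δ1 w5=0 w2=0 w1=0 w4=0 w0=0 w3=0 clk=0
t6.Δ0 w5=0 w2=0 w1=0 w4=0 w0=0 w3=0 clk=0
t6.Δ1 w5=0 w2=0 w1=1 w4=0 w0=0 w3=0 clk=1
t6.Δ2 w5=0 w2=0 w1=1 w4=1 w0=1 w3=0 clk=1
t6.Δ3 w5=0 w2=0 w1=1 w4=1 w0=1 w3=1 clk=1
t6.Δ4 w5=1 w2=1 w1=1 w4=1 w0=1 w3=1 clk=1
t7.Δ0 w5=1 w2=1 w1=1 w4=1 w0=1 w3=1 clk=1
t7.Δ1 w5=1 w2=1 w1=0 w4=1 w0=1 w3=1 clk=0
t7.Δ2 w5=0 w2=1 w1=0 w4=1 w0=1 w3=0 clk=0
t7.Δ3 w5=0 w2=0 w1=0 w4=1 w0=1 w3=0 clk=0
t7.Δ4 w5=0 w2=0 w1=0 w4=1 w0=0 w3=0 clk=0
t8.Δ0 w5=0 w2=0 w1=0 w4=1 w0=0 w3=0 clk=0
t8.Δ1 w5=0 w2=0 w1=0 w4=1 w0=0 w3=0 clk=1
t8.Δ2 w5=0 w2=0 w1=0 w4=0 w0=0 w3=0 clk=1
t9.Δ0 w5=0 w2=0 w1=0 w4=0 w0=0 w3=0 clk=1
t9.Δ1 w5=0 w2=0 w1=0 w4=0 w0=0 w3=0 clk=0
t10.Δ0 w5=0 w2=0 w1=0 w4=0 w0=0 w3=0 clk=0
t10.Δ1 w5=0 w2=0 w1=1 w4=0 w0=0 w3=0 clk=1
t10.Δ2 w5=0 w2=0 w1=1 w4=1 w0=1 w3=0 clk=1
t10.Δ3 w5=0 w2=0 w1=1 w4=1 w0=1 w3=1 clk=1
t10.Δ4 w5=1 w2=1 w1=1 w4=1 w0=1 w3=1 clk=1
t11.Δ0 w5=1 w2=1 w1=1 w4=1 w0=1 w3=1 clk=1
t11.Δ1 w5=1 w2=1 w1=0 w4=1 w0=1 w3=1 clk=0
t11.Δ2 w5=0 w2=1 w1=0 w4=1 w0=1 w3=0 clk=0
t11.Δ3 w5=0 w2=0 w1=0 w4=1 w0=1 w3=0 clk=0
t11.Δ4 w5=0 w2=0 w1=0 w4=1 w0=0 w3=0 clk=0
t12.Δ0 w5=0 w2=0 w1=0 w4=1 w0=0 w3=0 clk=0
t12.Δ1 w5=0 w2=0 w1=0 w4=1 w0=0 w3=0 clk=1
t12.Δ2 w5=0 w2=0 w1=0 w4=0 w0=0 w3=0 clk=1
t13.Δ0 w5=0 w2=0 w1=0 w4=0 w0=0 w3=0 clk=1
t13.Δ1 w5=0 w2=0 w1=0 w4=0 w0=0 w3=0 clk=0
t14.Δ0 w5=0 w2=0 w1=0 w4=0 w0=0 w3=0 clk=0
t14.Δ1 w5=0 w2=0 w1=1 w4=0 w0=0 w3=0 clk=1
t14.Δ2 w5=0 w2=0 w1=1 w4=1 w0=1 w3=0 clk=1
t14.Δ3 w5=0 w2=0 w1=1 w4=1 w0=1 w3=1 clk=1
t14.Δ4 w5=1 w2=1 w1=1 w4=1 w0=1 w3=1 clk=1
t15.Δ0 w5=1 w2=1 w1=1 w4=1 w0=1 w3=1 clk=1
t15.Δ1 w5=1 w2=1 w1=0 w4=1 w0=1 w3=1 clk=0
t15.Δ2 w5=0 w2=1 w1=0 w4=1 w0=1 w3=0 clk=0
t15.Δ3 w5=0 w2=0 w1=0 w4=1 w0=1 w3=0 clk=0
t15.Δ4 w5=0 w2=0 w1=0 w4=1 w0=0 w3=0 clk=0
t16.Δ0 w5=0 w2=0 w1=0 w4=1 w0=0 w3=0 clk=0
t16.Δ1 w5=0 w2=0 w1=0 w4=1 w0=0 w3=0 clk=1
t16.Δ2 w5=0 w2=0 w1=0 w4=0 w0=0 w3=0 clk=1
t17.Δ0 w5=0 w2=0 w1=0 w4=0 w0=0 w3=0 clk=1
t17.Δ1 w5=0 w2=0 w1=0 w4=0 w0=0 w3=0 clk=0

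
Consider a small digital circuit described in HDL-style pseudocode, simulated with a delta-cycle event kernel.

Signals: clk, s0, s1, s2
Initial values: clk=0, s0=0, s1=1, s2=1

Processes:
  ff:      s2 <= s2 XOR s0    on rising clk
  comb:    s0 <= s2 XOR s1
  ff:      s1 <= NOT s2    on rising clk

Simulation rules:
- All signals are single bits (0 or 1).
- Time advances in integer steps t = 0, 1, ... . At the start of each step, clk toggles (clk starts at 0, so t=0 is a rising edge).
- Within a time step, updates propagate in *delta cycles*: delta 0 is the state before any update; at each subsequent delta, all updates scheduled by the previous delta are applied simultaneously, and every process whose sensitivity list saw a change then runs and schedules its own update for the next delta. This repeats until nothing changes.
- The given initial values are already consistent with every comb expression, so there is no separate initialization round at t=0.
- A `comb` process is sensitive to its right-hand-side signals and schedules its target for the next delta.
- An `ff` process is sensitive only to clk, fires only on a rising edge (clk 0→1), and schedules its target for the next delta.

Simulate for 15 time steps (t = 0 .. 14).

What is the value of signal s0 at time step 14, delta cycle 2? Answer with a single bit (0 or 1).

[bits: s1,s2,clk,s0]
t=0: Δ0=1100 Δ1=1110 Δ2=0110 Δ3=0111 | 3Δ
t=1: Δ0=0111 Δ1=0101 | 1Δ
t=2: Δ0=0101 Δ1=0111 Δ2=0011 Δ3=0010 | 3Δ
t=3: Δ0=0010 Δ1=0000 | 1Δ
t=4: Δ0=0000 Δ1=0010 Δ2=1010 Δ3=1011 | 3Δ
t=5: Δ0=1011 Δ1=1001 | 1Δ
t=6: Δ0=1001 Δ1=1011 Δ2=1111 Δ3=1110 | 3Δ
t=7: Δ0=1110 Δ1=1100 | 1Δ
t=8: Δ0=1100 Δ1=1110 Δ2=0110 Δ3=0111 | 3Δ
t=9: Δ0=0111 Δ1=0101 | 1Δ
t=10: Δ0=0101 Δ1=0111 Δ2=0011 Δ3=0010 | 3Δ
t=11: Δ0=0010 Δ1=0000 | 1Δ
t=12: Δ0=0000 Δ1=0010 Δ2=1010 Δ3=1011 | 3Δ
t=13: Δ0=1011 Δ1=1001 | 1Δ
t=14: Δ0=1001 Δ1=1011 Δ2=1111 Δ3=1110 | 3Δ

1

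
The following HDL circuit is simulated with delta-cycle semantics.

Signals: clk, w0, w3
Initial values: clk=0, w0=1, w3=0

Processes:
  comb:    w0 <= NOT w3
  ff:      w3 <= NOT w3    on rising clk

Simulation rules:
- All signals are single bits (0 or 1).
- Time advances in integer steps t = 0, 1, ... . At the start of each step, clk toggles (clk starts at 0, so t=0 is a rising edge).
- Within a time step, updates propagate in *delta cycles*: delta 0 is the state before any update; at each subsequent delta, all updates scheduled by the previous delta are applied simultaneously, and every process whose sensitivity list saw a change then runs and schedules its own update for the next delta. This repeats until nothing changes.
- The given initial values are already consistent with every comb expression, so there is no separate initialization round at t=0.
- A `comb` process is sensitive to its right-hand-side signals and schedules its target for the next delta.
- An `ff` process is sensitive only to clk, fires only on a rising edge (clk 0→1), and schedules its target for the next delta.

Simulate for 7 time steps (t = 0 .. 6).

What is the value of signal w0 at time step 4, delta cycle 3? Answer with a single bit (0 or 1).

t=0 Δ0: w3=0 clk=0 w0=1
  Δ1: clk:0→1
  Δ2: w3:0→1
  Δ3: w0:1→0
  (3Δ to stable)
t=1 Δ0: w3=1 clk=1 w0=0
  Δ1: clk:1→0
  (1Δ to stable)
t=2 Δ0: w3=1 clk=0 w0=0
  Δ1: clk:0→1
  Δ2: w3:1→0
  Δ3: w0:0→1
  (3Δ to stable)
t=3 Δ0: w3=0 clk=1 w0=1
  Δ1: clk:1→0
  (1Δ to stable)
t=4 Δ0: w3=0 clk=0 w0=1
  Δ1: clk:0→1
  Δ2: w3:0→1
  Δ3: w0:1→0
  (3Δ to stable)
t=5 Δ0: w3=1 clk=1 w0=0
  Δ1: clk:1→0
  (1Δ to stable)
t=6 Δ0: w3=1 clk=0 w0=0
  Δ1: clk:0→1
  Δ2: w3:1→0
  Δ3: w0:0→1
  (3Δ to stable)

0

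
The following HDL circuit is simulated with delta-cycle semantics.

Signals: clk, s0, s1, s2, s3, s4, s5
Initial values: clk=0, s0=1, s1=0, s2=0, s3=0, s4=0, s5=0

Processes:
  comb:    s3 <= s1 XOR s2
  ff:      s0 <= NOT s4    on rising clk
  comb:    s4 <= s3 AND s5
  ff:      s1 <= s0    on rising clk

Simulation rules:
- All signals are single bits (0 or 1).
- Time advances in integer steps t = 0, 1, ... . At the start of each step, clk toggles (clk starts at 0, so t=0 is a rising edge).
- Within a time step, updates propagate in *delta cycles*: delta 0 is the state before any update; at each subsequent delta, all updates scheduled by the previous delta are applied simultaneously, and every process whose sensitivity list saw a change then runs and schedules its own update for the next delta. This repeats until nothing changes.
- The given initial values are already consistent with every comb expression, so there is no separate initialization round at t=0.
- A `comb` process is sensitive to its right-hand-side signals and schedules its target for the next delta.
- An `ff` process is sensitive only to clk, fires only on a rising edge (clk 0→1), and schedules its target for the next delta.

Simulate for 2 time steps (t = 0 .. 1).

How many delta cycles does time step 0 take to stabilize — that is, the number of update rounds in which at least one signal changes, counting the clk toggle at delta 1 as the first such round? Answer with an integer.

3

t0.Δ0 s2=0 s1=0 s3=0 s5=0 s4=0 clk=0 s0=1
t0.Δ1 s2=0 s1=0 s3=0 s5=0 s4=0 clk=1 s0=1
t0.Δ2 s2=0 s1=1 s3=0 s5=0 s4=0 clk=1 s0=1
t0.Δ3 s2=0 s1=1 s3=1 s5=0 s4=0 clk=1 s0=1
t1.Δ0 s2=0 s1=1 s3=1 s5=0 s4=0 clk=1 s0=1
t1.Δ1 s2=0 s1=1 s3=1 s5=0 s4=0 clk=0 s0=1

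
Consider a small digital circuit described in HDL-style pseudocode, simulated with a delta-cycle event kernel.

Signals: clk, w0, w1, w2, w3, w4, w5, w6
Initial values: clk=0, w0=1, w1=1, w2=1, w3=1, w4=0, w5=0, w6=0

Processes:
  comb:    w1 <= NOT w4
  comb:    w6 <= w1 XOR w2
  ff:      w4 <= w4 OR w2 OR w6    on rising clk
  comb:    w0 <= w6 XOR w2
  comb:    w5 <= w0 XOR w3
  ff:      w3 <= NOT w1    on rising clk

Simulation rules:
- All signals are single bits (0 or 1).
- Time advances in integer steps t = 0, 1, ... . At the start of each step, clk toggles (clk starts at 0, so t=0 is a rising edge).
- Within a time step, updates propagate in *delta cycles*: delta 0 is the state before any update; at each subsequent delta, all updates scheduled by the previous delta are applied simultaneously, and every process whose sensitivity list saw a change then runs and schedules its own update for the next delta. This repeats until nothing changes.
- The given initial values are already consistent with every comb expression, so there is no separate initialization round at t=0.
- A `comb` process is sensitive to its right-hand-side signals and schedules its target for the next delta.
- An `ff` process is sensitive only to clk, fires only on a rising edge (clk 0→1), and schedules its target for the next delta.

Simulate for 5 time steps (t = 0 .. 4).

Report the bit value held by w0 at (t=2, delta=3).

t0.Δ0 w2=1 w0=1 w5=0 w4=0 w1=1 clk=0 w3=1 w6=0
t0.Δ1 w2=1 w0=1 w5=0 w4=0 w1=1 clk=1 w3=1 w6=0
t0.Δ2 w2=1 w0=1 w5=0 w4=1 w1=1 clk=1 w3=0 w6=0
t0.Δ3 w2=1 w0=1 w5=1 w4=1 w1=0 clk=1 w3=0 w6=0
t0.Δ4 w2=1 w0=1 w5=1 w4=1 w1=0 clk=1 w3=0 w6=1
t0.Δ5 w2=1 w0=0 w5=1 w4=1 w1=0 clk=1 w3=0 w6=1
t0.Δ6 w2=1 w0=0 w5=0 w4=1 w1=0 clk=1 w3=0 w6=1
t1.Δ0 w2=1 w0=0 w5=0 w4=1 w1=0 clk=1 w3=0 w6=1
t1.Δ1 w2=1 w0=0 w5=0 w4=1 w1=0 clk=0 w3=0 w6=1
t2.Δ0 w2=1 w0=0 w5=0 w4=1 w1=0 clk=0 w3=0 w6=1
t2.Δ1 w2=1 w0=0 w5=0 w4=1 w1=0 clk=1 w3=0 w6=1
t2.Δ2 w2=1 w0=0 w5=0 w4=1 w1=0 clk=1 w3=1 w6=1
t2.Δ3 w2=1 w0=0 w5=1 w4=1 w1=0 clk=1 w3=1 w6=1
t3.Δ0 w2=1 w0=0 w5=1 w4=1 w1=0 clk=1 w3=1 w6=1
t3.Δ1 w2=1 w0=0 w5=1 w4=1 w1=0 clk=0 w3=1 w6=1
t4.Δ0 w2=1 w0=0 w5=1 w4=1 w1=0 clk=0 w3=1 w6=1
t4.Δ1 w2=1 w0=0 w5=1 w4=1 w1=0 clk=1 w3=1 w6=1

0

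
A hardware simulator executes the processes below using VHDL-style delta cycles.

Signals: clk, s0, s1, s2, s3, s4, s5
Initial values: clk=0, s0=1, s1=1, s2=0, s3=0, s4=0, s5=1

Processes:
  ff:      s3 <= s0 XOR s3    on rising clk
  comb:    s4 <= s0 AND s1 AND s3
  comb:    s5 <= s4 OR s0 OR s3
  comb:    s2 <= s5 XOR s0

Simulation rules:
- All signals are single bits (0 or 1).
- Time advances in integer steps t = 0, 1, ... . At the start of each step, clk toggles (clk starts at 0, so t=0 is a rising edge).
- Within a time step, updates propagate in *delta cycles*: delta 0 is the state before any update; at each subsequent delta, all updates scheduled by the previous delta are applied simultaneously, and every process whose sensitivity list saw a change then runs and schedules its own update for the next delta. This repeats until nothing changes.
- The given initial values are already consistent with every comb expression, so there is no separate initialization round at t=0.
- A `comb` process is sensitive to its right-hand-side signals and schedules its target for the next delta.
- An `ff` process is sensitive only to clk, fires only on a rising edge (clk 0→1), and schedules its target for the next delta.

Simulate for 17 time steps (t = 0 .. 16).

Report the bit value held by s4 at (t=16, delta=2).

[bits: s2,clk,s3,s4,s0,s1,s5]
t=0: Δ0=0000111 Δ1=0100111 Δ2=0110111 Δ3=0111111 | 3Δ
t=1: Δ0=0111111 Δ1=0011111 | 1Δ
t=2: Δ0=0011111 Δ1=0111111 Δ2=0101111 Δ3=0100111 | 3Δ
t=3: Δ0=0100111 Δ1=0000111 | 1Δ
t=4: Δ0=0000111 Δ1=0100111 Δ2=0110111 Δ3=0111111 | 3Δ
t=5: Δ0=0111111 Δ1=0011111 | 1Δ
t=6: Δ0=0011111 Δ1=0111111 Δ2=0101111 Δ3=0100111 | 3Δ
t=7: Δ0=0100111 Δ1=0000111 | 1Δ
t=8: Δ0=0000111 Δ1=0100111 Δ2=0110111 Δ3=0111111 | 3Δ
t=9: Δ0=0111111 Δ1=0011111 | 1Δ
t=10: Δ0=0011111 Δ1=0111111 Δ2=0101111 Δ3=0100111 | 3Δ
t=11: Δ0=0100111 Δ1=0000111 | 1Δ
t=12: Δ0=0000111 Δ1=0100111 Δ2=0110111 Δ3=0111111 | 3Δ
t=13: Δ0=0111111 Δ1=0011111 | 1Δ
t=14: Δ0=0011111 Δ1=0111111 Δ2=0101111 Δ3=0100111 | 3Δ
t=15: Δ0=0100111 Δ1=0000111 | 1Δ
t=16: Δ0=0000111 Δ1=0100111 Δ2=0110111 Δ3=0111111 | 3Δ

0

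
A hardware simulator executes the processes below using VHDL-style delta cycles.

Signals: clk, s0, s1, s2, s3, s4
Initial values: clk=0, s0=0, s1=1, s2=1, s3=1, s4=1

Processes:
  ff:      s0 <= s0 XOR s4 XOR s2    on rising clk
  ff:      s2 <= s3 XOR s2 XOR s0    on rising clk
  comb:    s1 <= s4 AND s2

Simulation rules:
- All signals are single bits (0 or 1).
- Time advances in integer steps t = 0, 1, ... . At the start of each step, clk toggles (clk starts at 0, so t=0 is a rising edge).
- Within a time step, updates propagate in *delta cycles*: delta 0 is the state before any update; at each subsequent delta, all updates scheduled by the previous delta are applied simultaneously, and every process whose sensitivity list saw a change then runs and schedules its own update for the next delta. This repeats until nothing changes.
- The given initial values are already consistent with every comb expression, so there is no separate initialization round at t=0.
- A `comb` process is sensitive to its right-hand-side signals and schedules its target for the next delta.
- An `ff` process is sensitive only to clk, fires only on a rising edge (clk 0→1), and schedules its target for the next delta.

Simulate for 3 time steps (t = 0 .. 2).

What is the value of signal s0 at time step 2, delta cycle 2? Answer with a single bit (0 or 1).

t=0 Δ0: s0=0 s4=1 s1=1 clk=0 s2=1 s3=1
  Δ1: clk:0→1
  Δ2: s2:1→0
  Δ3: s1:1→0
  (3Δ to stable)
t=1 Δ0: s0=0 s4=1 s1=0 clk=1 s2=0 s3=1
  Δ1: clk:1→0
  (1Δ to stable)
t=2 Δ0: s0=0 s4=1 s1=0 clk=0 s2=0 s3=1
  Δ1: clk:0→1
  Δ2: s0:0→1, s2:0→1
  Δ3: s1:0→1
  (3Δ to stable)

1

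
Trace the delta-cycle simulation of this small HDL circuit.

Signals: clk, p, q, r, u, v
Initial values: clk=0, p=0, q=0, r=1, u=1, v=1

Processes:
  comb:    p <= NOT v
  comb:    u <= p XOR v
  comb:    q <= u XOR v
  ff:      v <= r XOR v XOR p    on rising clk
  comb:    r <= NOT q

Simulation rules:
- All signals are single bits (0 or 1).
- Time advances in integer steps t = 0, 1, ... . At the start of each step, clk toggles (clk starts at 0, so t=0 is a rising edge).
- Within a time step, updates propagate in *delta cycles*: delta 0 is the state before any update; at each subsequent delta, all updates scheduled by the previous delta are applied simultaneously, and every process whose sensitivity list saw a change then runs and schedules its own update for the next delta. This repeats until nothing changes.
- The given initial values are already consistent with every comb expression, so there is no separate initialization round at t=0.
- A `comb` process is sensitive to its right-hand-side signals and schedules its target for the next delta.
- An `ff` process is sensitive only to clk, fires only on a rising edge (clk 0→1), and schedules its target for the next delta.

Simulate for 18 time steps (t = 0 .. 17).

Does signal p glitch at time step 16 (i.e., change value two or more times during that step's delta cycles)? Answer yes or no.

no

[bits: u,p,r,q,clk,v]
t=0: Δ0=101001 Δ1=101011 Δ2=101010 Δ3=011110 Δ4=110010 Δ5=111110 Δ6=110110 | 6Δ
t=1: Δ0=110110 Δ1=110100 | 1Δ
t=2: Δ0=110100 Δ1=110110 Δ2=110111 Δ3=000011 Δ4=101111 Δ5=100011 Δ6=101011 | 6Δ
t=3: Δ0=101011 Δ1=101001 | 1Δ
t=4: Δ0=101001 Δ1=101011 Δ2=101010 Δ3=011110 Δ4=110010 Δ5=111110 Δ6=110110 | 6Δ
t=5: Δ0=110110 Δ1=110100 | 1Δ
t=6: Δ0=110100 Δ1=110110 Δ2=110111 Δ3=000011 Δ4=101111 Δ5=100011 Δ6=101011 | 6Δ
t=7: Δ0=101011 Δ1=101001 | 1Δ
t=8: Δ0=101001 Δ1=101011 Δ2=101010 Δ3=011110 Δ4=110010 Δ5=111110 Δ6=110110 | 6Δ
t=9: Δ0=110110 Δ1=110100 | 1Δ
t=10: Δ0=110100 Δ1=110110 Δ2=110111 Δ3=000011 Δ4=101111 Δ5=100011 Δ6=101011 | 6Δ
t=11: Δ0=101011 Δ1=101001 | 1Δ
t=12: Δ0=101001 Δ1=101011 Δ2=101010 Δ3=011110 Δ4=110010 Δ5=111110 Δ6=110110 | 6Δ
t=13: Δ0=110110 Δ1=110100 | 1Δ
t=14: Δ0=110100 Δ1=110110 Δ2=110111 Δ3=000011 Δ4=101111 Δ5=100011 Δ6=101011 | 6Δ
t=15: Δ0=101011 Δ1=101001 | 1Δ
t=16: Δ0=101001 Δ1=101011 Δ2=101010 Δ3=011110 Δ4=110010 Δ5=111110 Δ6=110110 | 6Δ
t=17: Δ0=110110 Δ1=110100 | 1Δ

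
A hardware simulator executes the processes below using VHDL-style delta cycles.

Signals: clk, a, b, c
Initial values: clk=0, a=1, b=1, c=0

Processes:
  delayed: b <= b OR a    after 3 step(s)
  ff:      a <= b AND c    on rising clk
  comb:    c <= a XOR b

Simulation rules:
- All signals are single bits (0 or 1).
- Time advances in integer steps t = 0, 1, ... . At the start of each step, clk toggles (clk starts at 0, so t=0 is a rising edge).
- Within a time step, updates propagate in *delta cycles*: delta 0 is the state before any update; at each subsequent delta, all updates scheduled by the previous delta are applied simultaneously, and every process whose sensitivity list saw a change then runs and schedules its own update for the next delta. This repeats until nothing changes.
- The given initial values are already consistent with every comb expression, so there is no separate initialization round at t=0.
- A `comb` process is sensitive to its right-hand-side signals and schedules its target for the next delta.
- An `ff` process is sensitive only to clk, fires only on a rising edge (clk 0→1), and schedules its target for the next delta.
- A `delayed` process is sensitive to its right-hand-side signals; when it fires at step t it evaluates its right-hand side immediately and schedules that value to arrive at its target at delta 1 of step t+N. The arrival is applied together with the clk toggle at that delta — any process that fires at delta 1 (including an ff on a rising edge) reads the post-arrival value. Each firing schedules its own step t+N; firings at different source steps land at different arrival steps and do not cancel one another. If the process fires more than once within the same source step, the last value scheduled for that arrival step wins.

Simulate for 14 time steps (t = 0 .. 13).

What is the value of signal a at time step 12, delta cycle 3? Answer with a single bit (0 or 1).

t=0 Δ0: c=0 clk=0 a=1 b=1
  Δ1: clk:0→1
  Δ2: a:1→0
  Δ3: c:0→1
  (3Δ to stable)
t=1 Δ0: c=1 clk=1 a=0 b=1
  Δ1: clk:1→0
  (1Δ to stable)
t=2 Δ0: c=1 clk=0 a=0 b=1
  Δ1: clk:0→1
  Δ2: a:0→1
  Δ3: c:1→0
  (3Δ to stable)
t=3 Δ0: c=0 clk=1 a=1 b=1
  Δ1: clk:1→0
  (1Δ to stable)
t=4 Δ0: c=0 clk=0 a=1 b=1
  Δ1: clk:0→1
  Δ2: a:1→0
  Δ3: c:0→1
  (3Δ to stable)
t=5 Δ0: c=1 clk=1 a=0 b=1
  Δ1: clk:1→0
  (1Δ to stable)
t=6 Δ0: c=1 clk=0 a=0 b=1
  Δ1: clk:0→1
  Δ2: a:0→1
  Δ3: c:1→0
  (3Δ to stable)
t=7 Δ0: c=0 clk=1 a=1 b=1
  Δ1: clk:1→0
  (1Δ to stable)
t=8 Δ0: c=0 clk=0 a=1 b=1
  Δ1: clk:0→1
  Δ2: a:1→0
  Δ3: c:0→1
  (3Δ to stable)
t=9 Δ0: c=1 clk=1 a=0 b=1
  Δ1: clk:1→0
  (1Δ to stable)
t=10 Δ0: c=1 clk=0 a=0 b=1
  Δ1: clk:0→1
  Δ2: a:0→1
  Δ3: c:1→0
  (3Δ to stable)
t=11 Δ0: c=0 clk=1 a=1 b=1
  Δ1: clk:1→0
  (1Δ to stable)
t=12 Δ0: c=0 clk=0 a=1 b=1
  Δ1: clk:0→1
  Δ2: a:1→0
  Δ3: c:0→1
  (3Δ to stable)
t=13 Δ0: c=1 clk=1 a=0 b=1
  Δ1: clk:1→0
  (1Δ to stable)

0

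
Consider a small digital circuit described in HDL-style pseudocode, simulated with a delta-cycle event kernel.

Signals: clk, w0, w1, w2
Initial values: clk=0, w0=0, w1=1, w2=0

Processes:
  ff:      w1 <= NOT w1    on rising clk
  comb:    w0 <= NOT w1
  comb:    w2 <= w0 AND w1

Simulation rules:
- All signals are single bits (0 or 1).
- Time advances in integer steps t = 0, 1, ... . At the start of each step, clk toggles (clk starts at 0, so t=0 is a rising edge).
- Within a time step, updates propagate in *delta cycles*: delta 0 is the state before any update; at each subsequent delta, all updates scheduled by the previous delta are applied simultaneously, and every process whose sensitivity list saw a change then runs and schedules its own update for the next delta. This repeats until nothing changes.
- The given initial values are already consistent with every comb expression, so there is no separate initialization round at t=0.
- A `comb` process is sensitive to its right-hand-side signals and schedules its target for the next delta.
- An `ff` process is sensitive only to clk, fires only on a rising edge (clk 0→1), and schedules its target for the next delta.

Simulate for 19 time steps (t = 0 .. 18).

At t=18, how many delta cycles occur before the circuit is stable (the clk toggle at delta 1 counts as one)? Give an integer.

4

t0.Δ0 w1=1 w0=0 clk=0 w2=0
t0.Δ1 w1=1 w0=0 clk=1 w2=0
t0.Δ2 w1=0 w0=0 clk=1 w2=0
t0.Δ3 w1=0 w0=1 clk=1 w2=0
t1.Δ0 w1=0 w0=1 clk=1 w2=0
t1.Δ1 w1=0 w0=1 clk=0 w2=0
t2.Δ0 w1=0 w0=1 clk=0 w2=0
t2.Δ1 w1=0 w0=1 clk=1 w2=0
t2.Δ2 w1=1 w0=1 clk=1 w2=0
t2.Δ3 w1=1 w0=0 clk=1 w2=1
t2.Δ4 w1=1 w0=0 clk=1 w2=0
t3.Δ0 w1=1 w0=0 clk=1 w2=0
t3.Δ1 w1=1 w0=0 clk=0 w2=0
t4.Δ0 w1=1 w0=0 clk=0 w2=0
t4.Δ1 w1=1 w0=0 clk=1 w2=0
t4.Δ2 w1=0 w0=0 clk=1 w2=0
t4.Δ3 w1=0 w0=1 clk=1 w2=0
t5.Δ0 w1=0 w0=1 clk=1 w2=0
t5.Δ1 w1=0 w0=1 clk=0 w2=0
t6.Δ0 w1=0 w0=1 clk=0 w2=0
t6.Δ1 w1=0 w0=1 clk=1 w2=0
t6.Δ2 w1=1 w0=1 clk=1 w2=0
t6.Δ3 w1=1 w0=0 clk=1 w2=1
t6.Δ4 w1=1 w0=0 clk=1 w2=0
t7.Δ0 w1=1 w0=0 clk=1 w2=0
t7.Δ1 w1=1 w0=0 clk=0 w2=0
t8.Δ0 w1=1 w0=0 clk=0 w2=0
t8.Δ1 w1=1 w0=0 clk=1 w2=0
t8.Δ2 w1=0 w0=0 clk=1 w2=0
t8.Δ3 w1=0 w0=1 clk=1 w2=0
t9.Δ0 w1=0 w0=1 clk=1 w2=0
t9.Δ1 w1=0 w0=1 clk=0 w2=0
t10.Δ0 w1=0 w0=1 clk=0 w2=0
t10.Δ1 w1=0 w0=1 clk=1 w2=0
t10.Δ2 w1=1 w0=1 clk=1 w2=0
t10.Δ3 w1=1 w0=0 clk=1 w2=1
t10.Δ4 w1=1 w0=0 clk=1 w2=0
t11.Δ0 w1=1 w0=0 clk=1 w2=0
t11.Δ1 w1=1 w0=0 clk=0 w2=0
t12.Δ0 w1=1 w0=0 clk=0 w2=0
t12.Δ1 w1=1 w0=0 clk=1 w2=0
t12.Δ2 w1=0 w0=0 clk=1 w2=0
t12.Δ3 w1=0 w0=1 clk=1 w2=0
t13.Δ0 w1=0 w0=1 clk=1 w2=0
t13.Δ1 w1=0 w0=1 clk=0 w2=0
t14.Δ0 w1=0 w0=1 clk=0 w2=0
t14.Δ1 w1=0 w0=1 clk=1 w2=0
t14.Δ2 w1=1 w0=1 clk=1 w2=0
t14.Δ3 w1=1 w0=0 clk=1 w2=1
t14.Δ4 w1=1 w0=0 clk=1 w2=0
t15.Δ0 w1=1 w0=0 clk=1 w2=0
t15.Δ1 w1=1 w0=0 clk=0 w2=0
t16.Δ0 w1=1 w0=0 clk=0 w2=0
t16.Δ1 w1=1 w0=0 clk=1 w2=0
t16.Δ2 w1=0 w0=0 clk=1 w2=0
t16.Δ3 w1=0 w0=1 clk=1 w2=0
t17.Δ0 w1=0 w0=1 clk=1 w2=0
t17.Δ1 w1=0 w0=1 clk=0 w2=0
t18.Δ0 w1=0 w0=1 clk=0 w2=0
t18.Δ1 w1=0 w0=1 clk=1 w2=0
t18.Δ2 w1=1 w0=1 clk=1 w2=0
t18.Δ3 w1=1 w0=0 clk=1 w2=1
t18.Δ4 w1=1 w0=0 clk=1 w2=0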